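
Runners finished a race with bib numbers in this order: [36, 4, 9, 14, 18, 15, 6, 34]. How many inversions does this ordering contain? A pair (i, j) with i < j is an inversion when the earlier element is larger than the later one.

Count, for each position, how many later elements it exceeds:
36 → 4, 9, 14, 18, 15, 6, 34 → 7
4 → none → 0
9 → 6 → 1
14 → 6 → 1
18 → 15, 6 → 2
15 → 6 → 1
6 → none → 0
34 → none → 0
Sum: 7 + 0 + 1 + 1 + 2 + 1 + 0 + 0 = 12

12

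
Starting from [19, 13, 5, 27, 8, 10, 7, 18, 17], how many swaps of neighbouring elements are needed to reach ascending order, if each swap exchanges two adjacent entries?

19

The minimum number of adjacent swaps to sort an array equals its inversion count, since every such swap removes exactly one inversion.
Count inversions — for each element, later elements that are smaller:
19: 13, 5, 8, 10, 7, 18, 17 → 7
13: 5, 8, 10, 7 → 4
5: none → 0
27: 8, 10, 7, 18, 17 → 5
8: 7 → 1
10: 7 → 1
7: none → 0
18: 17 → 1
17: none → 0
Total inversions: 7 + 4 + 0 + 5 + 1 + 1 + 0 + 1 + 0 = 19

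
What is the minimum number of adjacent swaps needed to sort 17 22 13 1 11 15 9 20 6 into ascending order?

Each adjacent swap fixes exactly one inversion, so the minimum swap count equals the number of inversions.
Count inversions — for each element, later elements that are smaller:
17: 13, 1, 11, 15, 9, 6 → 6
22: 13, 1, 11, 15, 9, 20, 6 → 7
13: 1, 11, 9, 6 → 4
1: none → 0
11: 9, 6 → 2
15: 9, 6 → 2
9: 6 → 1
20: 6 → 1
6: none → 0
Total inversions: 6 + 7 + 4 + 0 + 2 + 2 + 1 + 1 + 0 = 23

There are 23 swaps.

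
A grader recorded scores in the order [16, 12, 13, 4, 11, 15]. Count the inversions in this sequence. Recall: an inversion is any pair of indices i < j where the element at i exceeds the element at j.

There are 9 inversions.

Listing every pair i<j with a[i]>a[j] (using 0-based positions):
(0,1): 16 > 12
(0,2): 16 > 13
(0,3): 16 > 4
(0,4): 16 > 11
(0,5): 16 > 15
(1,3): 12 > 4
(1,4): 12 > 11
(2,3): 13 > 4
(2,4): 13 > 11
That's 9 pairs.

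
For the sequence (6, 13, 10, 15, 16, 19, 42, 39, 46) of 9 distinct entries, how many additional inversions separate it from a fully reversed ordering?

34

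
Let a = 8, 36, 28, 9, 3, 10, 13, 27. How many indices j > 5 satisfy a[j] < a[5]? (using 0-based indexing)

The element at index 5 is 10.
Elements after it: 13, 27
None of them are smaller than 10.

0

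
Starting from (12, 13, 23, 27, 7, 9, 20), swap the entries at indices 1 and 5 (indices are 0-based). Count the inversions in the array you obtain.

9 inversions

Positions 1 and 5 hold 13 and 9; after swapping, the array is [12, 9, 23, 27, 7, 13, 20].
Sweep left to right; for each value list the smaller values that follow it:
12: 2
9: 1
23: 3
27: 3
7: 0
13: 0
20: 0
Sum: 2 + 1 + 3 + 3 + 0 + 0 + 0 = 9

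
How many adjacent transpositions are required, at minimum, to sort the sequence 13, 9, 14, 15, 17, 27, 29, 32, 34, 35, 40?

1 swap

Each adjacent swap fixes exactly one inversion, so the minimum swap count equals the number of inversions.
Count inversions — for each element, later elements that are smaller:
13: 9 → 1
9: none → 0
14: none → 0
15: none → 0
17: none → 0
27: none → 0
29: none → 0
32: none → 0
34: none → 0
35: none → 0
40: none → 0
Total inversions: 1 + 0 + 0 + 0 + 0 + 0 + 0 + 0 + 0 + 0 + 0 = 1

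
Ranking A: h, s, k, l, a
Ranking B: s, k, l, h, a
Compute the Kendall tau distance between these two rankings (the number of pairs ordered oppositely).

Assign each item its position (1..5) in the first ordering, then rewrite the second ordering as that position sequence:
positions: h→1, s→2, k→3, l→4, a→5
second ordering as positions: [2, 3, 4, 1, 5]
Discordant pairs = inversions in this position sequence.
2: 1 → 1
3: 1 → 1
4: 1 → 1
1: 0
5: 0
Total: 1 + 1 + 1 + 0 + 0 = 3

3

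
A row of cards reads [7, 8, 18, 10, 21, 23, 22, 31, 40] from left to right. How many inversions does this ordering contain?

2 inversions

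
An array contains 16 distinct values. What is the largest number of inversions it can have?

120 inversions

A reversed (strictly descending) arrangement makes every pair an inversion, giving C(16, 2) inversions.
C(16, 2) = 16·15/2 = 120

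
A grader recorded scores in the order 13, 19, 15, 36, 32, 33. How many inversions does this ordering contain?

Inversion pairs (indices are 0-based):
(1,2): 19 > 15
(3,4): 36 > 32
(3,5): 36 > 33
That's 3 pairs.

There are 3 inversions.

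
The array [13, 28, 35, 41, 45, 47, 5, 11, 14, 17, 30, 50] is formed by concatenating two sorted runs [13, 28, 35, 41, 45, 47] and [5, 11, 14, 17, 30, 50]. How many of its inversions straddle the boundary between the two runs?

Count, for every r in R, how many entries of L exceed r:
r = 5: 13, 28, 35, 41, 45, 47 → 6
r = 11: 13, 28, 35, 41, 45, 47 → 6
r = 14: 28, 35, 41, 45, 47 → 5
r = 17: 28, 35, 41, 45, 47 → 5
r = 30: 35, 41, 45, 47 → 4
r = 50: none → 0
Cross-inversions: 6 + 6 + 5 + 5 + 4 + 0 = 26

26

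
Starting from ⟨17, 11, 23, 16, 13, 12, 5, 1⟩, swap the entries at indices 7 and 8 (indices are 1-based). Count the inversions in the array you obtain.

22

Positions 7 and 8 hold 5 and 1; after swapping, the array is [17, 11, 23, 16, 13, 12, 1, 5].
Sweep left to right; for each value list the smaller values that follow it:
17 → 11, 16, 13, 12, 1, 5 → 6
11 → 1, 5 → 2
23 → 16, 13, 12, 1, 5 → 5
16 → 13, 12, 1, 5 → 4
13 → 12, 1, 5 → 3
12 → 1, 5 → 2
1 → none → 0
5 → none → 0
Sum: 6 + 2 + 5 + 4 + 3 + 2 + 0 + 0 = 22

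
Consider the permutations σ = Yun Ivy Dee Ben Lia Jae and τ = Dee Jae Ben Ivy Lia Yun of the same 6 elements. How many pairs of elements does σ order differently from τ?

10 discordant pairs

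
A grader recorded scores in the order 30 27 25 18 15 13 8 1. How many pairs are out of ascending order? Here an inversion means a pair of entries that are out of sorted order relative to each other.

Element-by-element contributions:
30: 7
27: 6
25: 5
18: 4
15: 3
13: 2
8: 1
1: 0
Sum: 7 + 6 + 5 + 4 + 3 + 2 + 1 + 0 = 28

Inversions: 28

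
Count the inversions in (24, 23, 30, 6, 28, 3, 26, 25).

Inversions: 15

Element-by-element contributions:
24: 3
23: 2
30: 5
6: 1
28: 3
3: 0
26: 1
25: 0
Sum: 3 + 2 + 5 + 1 + 3 + 0 + 1 + 0 = 15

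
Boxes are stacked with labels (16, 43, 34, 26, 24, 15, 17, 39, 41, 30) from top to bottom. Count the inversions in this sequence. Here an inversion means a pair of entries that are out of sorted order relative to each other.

21

For each element, count later entries that are smaller:
16: 1
43: 8
34: 5
26: 3
24: 2
15: 0
17: 0
39: 1
41: 1
30: 0
Sum: 1 + 8 + 5 + 3 + 2 + 0 + 0 + 1 + 1 + 0 = 21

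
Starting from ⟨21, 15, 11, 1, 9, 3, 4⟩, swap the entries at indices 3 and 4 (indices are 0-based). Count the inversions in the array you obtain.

Positions 3 and 4 hold 1 and 9; after swapping, the array is [21, 15, 11, 9, 1, 3, 4].
Element-by-element contributions:
21 → 15, 11, 9, 1, 3, 4 → 6
15 → 11, 9, 1, 3, 4 → 5
11 → 9, 1, 3, 4 → 4
9 → 1, 3, 4 → 3
1 → none → 0
3 → none → 0
4 → none → 0
Sum: 6 + 5 + 4 + 3 + 0 + 0 + 0 = 18

18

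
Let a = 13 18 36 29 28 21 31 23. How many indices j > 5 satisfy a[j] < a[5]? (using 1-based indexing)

2

The element at index 5 is 28.
Elements after it: 21, 31, 23
Those smaller than 28: 21, 23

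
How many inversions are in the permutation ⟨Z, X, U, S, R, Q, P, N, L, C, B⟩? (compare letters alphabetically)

Element-by-element contributions:
Z: 10
X: 9
U: 8
S: 7
R: 6
Q: 5
P: 4
N: 3
L: 2
C: 1
B: 0
Sum: 10 + 9 + 8 + 7 + 6 + 5 + 4 + 3 + 2 + 1 + 0 = 55

55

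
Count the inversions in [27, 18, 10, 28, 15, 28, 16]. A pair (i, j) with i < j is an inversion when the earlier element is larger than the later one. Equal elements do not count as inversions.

Inversion pairs (indices are 0-based):
(0,1): 27 > 18
(0,2): 27 > 10
(0,4): 27 > 15
(0,6): 27 > 16
(1,2): 18 > 10
(1,4): 18 > 15
(1,6): 18 > 16
(3,4): 28 > 15
(3,6): 28 > 16
(5,6): 28 > 16
That's 10 pairs.

10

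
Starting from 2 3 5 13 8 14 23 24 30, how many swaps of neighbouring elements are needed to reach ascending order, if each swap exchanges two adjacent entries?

1

The minimum number of adjacent swaps to sort an array equals its inversion count, since every such swap removes exactly one inversion.
Count inversions — for each element, later elements that are smaller:
2: none → 0
3: none → 0
5: none → 0
13: 8 → 1
8: none → 0
14: none → 0
23: none → 0
24: none → 0
30: none → 0
Total inversions: 0 + 0 + 0 + 1 + 0 + 0 + 0 + 0 + 0 = 1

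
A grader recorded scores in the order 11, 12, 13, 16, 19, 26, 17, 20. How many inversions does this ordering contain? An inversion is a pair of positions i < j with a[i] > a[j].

3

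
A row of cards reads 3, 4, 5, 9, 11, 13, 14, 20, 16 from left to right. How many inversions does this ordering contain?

1 inversion

Element-by-element contributions:
3 → none → 0
4 → none → 0
5 → none → 0
9 → none → 0
11 → none → 0
13 → none → 0
14 → none → 0
20 → 16 → 1
16 → none → 0
Sum: 0 + 0 + 0 + 0 + 0 + 0 + 0 + 1 + 0 = 1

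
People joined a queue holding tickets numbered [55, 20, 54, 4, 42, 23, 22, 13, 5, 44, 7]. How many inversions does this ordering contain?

For each element, count later entries that are smaller:
55 → 20, 54, 4, 42, 23, 22, 13, 5, 44, 7 → 10
20 → 4, 13, 5, 7 → 4
54 → 4, 42, 23, 22, 13, 5, 44, 7 → 8
4 → none → 0
42 → 23, 22, 13, 5, 7 → 5
23 → 22, 13, 5, 7 → 4
22 → 13, 5, 7 → 3
13 → 5, 7 → 2
5 → none → 0
44 → 7 → 1
7 → none → 0
Sum: 10 + 4 + 8 + 0 + 5 + 4 + 3 + 2 + 0 + 1 + 0 = 37

37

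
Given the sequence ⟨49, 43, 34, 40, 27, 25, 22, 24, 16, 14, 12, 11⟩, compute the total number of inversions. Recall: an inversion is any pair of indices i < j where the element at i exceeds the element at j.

64 inversions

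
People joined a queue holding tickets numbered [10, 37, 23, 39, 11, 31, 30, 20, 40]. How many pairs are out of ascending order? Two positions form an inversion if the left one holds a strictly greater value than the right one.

There are 14 inversions.

Count, for each position, how many later elements it exceeds:
10 → none → 0
37 → 23, 11, 31, 30, 20 → 5
23 → 11, 20 → 2
39 → 11, 31, 30, 20 → 4
11 → none → 0
31 → 30, 20 → 2
30 → 20 → 1
20 → none → 0
40 → none → 0
Sum: 0 + 5 + 2 + 4 + 0 + 2 + 1 + 0 + 0 = 14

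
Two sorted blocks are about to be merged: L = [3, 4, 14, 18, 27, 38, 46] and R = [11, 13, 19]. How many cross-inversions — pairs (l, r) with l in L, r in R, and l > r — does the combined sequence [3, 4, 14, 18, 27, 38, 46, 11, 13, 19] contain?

13

Take each right-half value and tally the left-half values above it:
r = 11: 14, 18, 27, 38, 46 → 5
r = 13: 14, 18, 27, 38, 46 → 5
r = 19: 27, 38, 46 → 3
Cross-inversions: 5 + 5 + 3 = 13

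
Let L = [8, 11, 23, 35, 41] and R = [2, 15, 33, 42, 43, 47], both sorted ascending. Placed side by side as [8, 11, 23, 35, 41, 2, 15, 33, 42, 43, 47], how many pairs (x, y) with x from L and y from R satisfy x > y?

Take each right-half value and tally the left-half values above it:
r = 2: 8, 11, 23, 35, 41 → 5
r = 15: 23, 35, 41 → 3
r = 33: 35, 41 → 2
r = 42: none → 0
r = 43: none → 0
r = 47: none → 0
Cross-inversions: 5 + 3 + 2 + 0 + 0 + 0 = 10

There are 10 split inversions.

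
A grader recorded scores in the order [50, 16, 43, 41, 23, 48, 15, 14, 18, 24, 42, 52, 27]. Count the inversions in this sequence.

Sweep left to right; for each value list the smaller values that follow it:
50 → 16, 43, 41, 23, 48, 15, 14, 18, 24, 42, 27 → 11
16 → 15, 14 → 2
43 → 41, 23, 15, 14, 18, 24, 42, 27 → 8
41 → 23, 15, 14, 18, 24, 27 → 6
23 → 15, 14, 18 → 3
48 → 15, 14, 18, 24, 42, 27 → 6
15 → 14 → 1
14 → none → 0
18 → none → 0
24 → none → 0
42 → 27 → 1
52 → 27 → 1
27 → none → 0
Sum: 11 + 2 + 8 + 6 + 3 + 6 + 1 + 0 + 0 + 0 + 1 + 1 + 0 = 39

Inversions: 39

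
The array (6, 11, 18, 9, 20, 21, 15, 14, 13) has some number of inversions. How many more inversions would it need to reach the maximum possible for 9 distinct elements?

22

Maximum inversions for 9 distinct elements is C(9, 2) = 9·8/2 = 36.
Current inversions — for each element, count later smaller elements:
6: 0
11: 1
18: 4
9: 0
20: 3
21: 3
15: 2
14: 1
13: 0
Current total: 0 + 1 + 4 + 0 + 3 + 3 + 2 + 1 + 0 = 14
Shortfall: 36 − 14 = 22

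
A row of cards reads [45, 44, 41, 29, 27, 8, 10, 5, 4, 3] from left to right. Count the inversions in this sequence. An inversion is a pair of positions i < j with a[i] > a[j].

44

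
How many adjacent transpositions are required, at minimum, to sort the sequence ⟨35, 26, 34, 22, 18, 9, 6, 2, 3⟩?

Each adjacent swap fixes exactly one inversion, so the minimum swap count equals the number of inversions.
Count inversions — for each element, later elements that are smaller:
35: 26, 34, 22, 18, 9, 6, 2, 3 → 8
26: 22, 18, 9, 6, 2, 3 → 6
34: 22, 18, 9, 6, 2, 3 → 6
22: 18, 9, 6, 2, 3 → 5
18: 9, 6, 2, 3 → 4
9: 6, 2, 3 → 3
6: 2, 3 → 2
2: none → 0
3: none → 0
Total inversions: 8 + 6 + 6 + 5 + 4 + 3 + 2 + 0 + 0 = 34

34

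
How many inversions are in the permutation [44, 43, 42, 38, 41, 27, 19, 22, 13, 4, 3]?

53

Sweep left to right; for each value list the smaller values that follow it:
44 → 43, 42, 38, 41, 27, 19, 22, 13, 4, 3 → 10
43 → 42, 38, 41, 27, 19, 22, 13, 4, 3 → 9
42 → 38, 41, 27, 19, 22, 13, 4, 3 → 8
38 → 27, 19, 22, 13, 4, 3 → 6
41 → 27, 19, 22, 13, 4, 3 → 6
27 → 19, 22, 13, 4, 3 → 5
19 → 13, 4, 3 → 3
22 → 13, 4, 3 → 3
13 → 4, 3 → 2
4 → 3 → 1
3 → none → 0
Sum: 10 + 9 + 8 + 6 + 6 + 5 + 3 + 3 + 2 + 1 + 0 = 53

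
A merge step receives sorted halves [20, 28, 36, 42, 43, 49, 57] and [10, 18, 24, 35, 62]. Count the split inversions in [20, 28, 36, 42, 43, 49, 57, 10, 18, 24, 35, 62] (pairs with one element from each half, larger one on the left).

25 split inversions

For each element r of the right run, count left-run elements greater than r:
r = 10: 20, 28, 36, 42, 43, 49, 57 → 7
r = 18: 20, 28, 36, 42, 43, 49, 57 → 7
r = 24: 28, 36, 42, 43, 49, 57 → 6
r = 35: 36, 42, 43, 49, 57 → 5
r = 62: none → 0
Cross-inversions: 7 + 7 + 6 + 5 + 0 = 25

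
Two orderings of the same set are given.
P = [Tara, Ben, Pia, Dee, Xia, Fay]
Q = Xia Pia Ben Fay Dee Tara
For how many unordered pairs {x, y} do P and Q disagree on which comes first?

There are 10 disagreeing pairs.

Assign each item its position (1..6) in the first ordering, then rewrite the second ordering as that position sequence:
positions: Tara→1, Ben→2, Pia→3, Dee→4, Xia→5, Fay→6
second ordering as positions: [5, 3, 2, 6, 4, 1]
Discordant pairs = inversions in this position sequence.
5: 3, 2, 4, 1 → 4
3: 2, 1 → 2
2: 1 → 1
6: 4, 1 → 2
4: 1 → 1
1: 0
Total: 4 + 2 + 1 + 2 + 1 + 0 = 10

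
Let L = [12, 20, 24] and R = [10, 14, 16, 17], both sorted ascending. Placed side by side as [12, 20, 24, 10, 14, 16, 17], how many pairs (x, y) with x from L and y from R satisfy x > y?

Count, for every r in R, how many entries of L exceed r:
r = 10: 12, 20, 24 → 3
r = 14: 20, 24 → 2
r = 16: 20, 24 → 2
r = 17: 20, 24 → 2
Cross-inversions: 3 + 2 + 2 + 2 = 9

9 split inversions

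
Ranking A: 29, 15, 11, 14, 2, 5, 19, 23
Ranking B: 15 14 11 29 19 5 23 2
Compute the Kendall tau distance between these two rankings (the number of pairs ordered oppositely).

Discordant pairs: 8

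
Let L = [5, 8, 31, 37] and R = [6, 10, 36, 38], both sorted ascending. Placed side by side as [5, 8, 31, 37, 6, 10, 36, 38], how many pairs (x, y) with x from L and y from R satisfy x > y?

There are 6 cross-inversions.

Take each right-half value and tally the left-half values above it:
r = 6: 8, 31, 37 → 3
r = 10: 31, 37 → 2
r = 36: 37 → 1
r = 38: none → 0
Cross-inversions: 3 + 2 + 1 + 0 = 6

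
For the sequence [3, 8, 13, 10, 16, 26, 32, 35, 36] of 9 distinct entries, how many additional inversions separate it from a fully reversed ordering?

Maximum inversions for 9 distinct elements is C(9, 2) = 9·8/2 = 36.
Current inversions — for each element, count later smaller elements:
3: 0
8: 0
13: 1
10: 0
16: 0
26: 0
32: 0
35: 0
36: 0
Current total: 0 + 0 + 1 + 0 + 0 + 0 + 0 + 0 + 0 = 1
Shortfall: 36 − 1 = 35

35 inversions short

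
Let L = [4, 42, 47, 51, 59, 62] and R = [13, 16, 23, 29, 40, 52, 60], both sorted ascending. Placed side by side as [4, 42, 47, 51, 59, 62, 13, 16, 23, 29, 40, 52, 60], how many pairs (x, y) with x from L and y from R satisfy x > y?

28 split inversions

Take each right-half value and tally the left-half values above it:
r = 13: 42, 47, 51, 59, 62 → 5
r = 16: 42, 47, 51, 59, 62 → 5
r = 23: 42, 47, 51, 59, 62 → 5
r = 29: 42, 47, 51, 59, 62 → 5
r = 40: 42, 47, 51, 59, 62 → 5
r = 52: 59, 62 → 2
r = 60: 62 → 1
Cross-inversions: 5 + 5 + 5 + 5 + 5 + 2 + 1 = 28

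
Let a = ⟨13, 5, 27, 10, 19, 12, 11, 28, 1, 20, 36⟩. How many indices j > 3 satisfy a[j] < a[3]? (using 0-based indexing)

The element at index 3 is 10.
Elements after it: 19, 12, 11, 28, 1, 20, 36
Those smaller than 10: 1

1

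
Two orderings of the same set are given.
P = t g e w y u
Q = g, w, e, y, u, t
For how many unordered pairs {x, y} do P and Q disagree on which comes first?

Assign each item its position (1..6) in the first ordering, then rewrite the second ordering as that position sequence:
positions: t→1, g→2, e→3, w→4, y→5, u→6
second ordering as positions: [2, 4, 3, 5, 6, 1]
Discordant pairs = inversions in this position sequence.
2: 1 → 1
4: 3, 1 → 2
3: 1 → 1
5: 1 → 1
6: 1 → 1
1: 0
Total: 1 + 2 + 1 + 1 + 1 + 0 = 6

6 disagreeing pairs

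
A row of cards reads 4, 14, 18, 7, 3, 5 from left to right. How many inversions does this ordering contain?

Out-of-order pairs: 9

For each element, count later entries that are smaller:
4: 1
14: 3
18: 3
7: 2
3: 0
5: 0
Sum: 1 + 3 + 3 + 2 + 0 + 0 = 9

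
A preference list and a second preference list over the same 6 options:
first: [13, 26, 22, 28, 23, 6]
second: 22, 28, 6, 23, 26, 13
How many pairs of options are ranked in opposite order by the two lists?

10

Assign each item its position (1..6) in the first ordering, then rewrite the second ordering as that position sequence:
positions: 13→1, 26→2, 22→3, 28→4, 23→5, 6→6
second ordering as positions: [3, 4, 6, 5, 2, 1]
Discordant pairs = inversions in this position sequence.
3: 2, 1 → 2
4: 2, 1 → 2
6: 5, 2, 1 → 3
5: 2, 1 → 2
2: 1 → 1
1: 0
Total: 2 + 2 + 3 + 2 + 1 + 0 = 10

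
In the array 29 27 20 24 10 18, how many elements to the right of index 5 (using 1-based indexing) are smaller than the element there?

The element at index 5 is 10.
Elements after it: 18
None of them are smaller than 10.

0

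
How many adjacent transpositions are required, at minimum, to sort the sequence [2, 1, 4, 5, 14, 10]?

Swaps: 2

The minimum number of adjacent swaps to sort an array equals its inversion count, since every such swap removes exactly one inversion.
Count inversions — for each element, later elements that are smaller:
2: 1 → 1
1: none → 0
4: none → 0
5: none → 0
14: 10 → 1
10: none → 0
Total inversions: 1 + 0 + 0 + 0 + 1 + 0 = 2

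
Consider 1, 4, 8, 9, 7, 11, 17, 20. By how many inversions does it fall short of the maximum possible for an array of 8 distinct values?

Maximum inversions for 8 distinct elements is C(8, 2) = 8·7/2 = 28.
Current inversions — for each element, count later smaller elements:
1: 0
4: 0
8: 1
9: 1
7: 0
11: 0
17: 0
20: 0
Current total: 0 + 0 + 1 + 1 + 0 + 0 + 0 + 0 = 2
Shortfall: 28 − 2 = 26

26 inversions short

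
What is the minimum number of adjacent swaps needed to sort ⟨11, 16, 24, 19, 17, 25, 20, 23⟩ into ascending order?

7 swaps

Minimum adjacent swaps = number of inversions (each swap of adjacent out-of-order elements removes one inversion and no swap can remove more).
Count inversions — for each element, later elements that are smaller:
11: none → 0
16: none → 0
24: 19, 17, 20, 23 → 4
19: 17 → 1
17: none → 0
25: 20, 23 → 2
20: none → 0
23: none → 0
Total inversions: 0 + 0 + 4 + 1 + 0 + 2 + 0 + 0 = 7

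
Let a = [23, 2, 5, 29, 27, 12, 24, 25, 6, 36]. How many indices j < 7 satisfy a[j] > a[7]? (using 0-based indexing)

The element at index 7 is 25.
Elements before it: 23, 2, 5, 29, 27, 12, 24
Those larger than 25: 29, 27

2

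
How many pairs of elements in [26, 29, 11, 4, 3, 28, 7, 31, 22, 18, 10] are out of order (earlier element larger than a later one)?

There are 30 out-of-order pairs.

Element-by-element contributions:
26 → 11, 4, 3, 7, 22, 18, 10 → 7
29 → 11, 4, 3, 28, 7, 22, 18, 10 → 8
11 → 4, 3, 7, 10 → 4
4 → 3 → 1
3 → none → 0
28 → 7, 22, 18, 10 → 4
7 → none → 0
31 → 22, 18, 10 → 3
22 → 18, 10 → 2
18 → 10 → 1
10 → none → 0
Sum: 7 + 8 + 4 + 1 + 0 + 4 + 0 + 3 + 2 + 1 + 0 = 30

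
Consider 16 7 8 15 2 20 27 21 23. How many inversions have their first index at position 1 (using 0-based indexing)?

1

The element at index 1 is 7.
Elements after it: 8, 15, 2, 20, 27, 21, 23
Those smaller than 7: 2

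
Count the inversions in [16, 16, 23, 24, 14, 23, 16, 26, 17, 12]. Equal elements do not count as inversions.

21

Count, for each position, how many later elements it exceeds:
16: 2
16: 2
23: 4
24: 5
14: 1
23: 3
16: 1
26: 2
17: 1
12: 0
Sum: 2 + 2 + 4 + 5 + 1 + 3 + 1 + 2 + 1 + 0 = 21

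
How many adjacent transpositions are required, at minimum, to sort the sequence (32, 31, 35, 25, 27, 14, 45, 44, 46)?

Minimum adjacent swaps = number of inversions (each swap of adjacent out-of-order elements removes one inversion and no swap can remove more).
Count inversions — for each element, later elements that are smaller:
32: 31, 25, 27, 14 → 4
31: 25, 27, 14 → 3
35: 25, 27, 14 → 3
25: 14 → 1
27: 14 → 1
14: none → 0
45: 44 → 1
44: none → 0
46: none → 0
Total inversions: 4 + 3 + 3 + 1 + 1 + 0 + 1 + 0 + 0 = 13

13 swaps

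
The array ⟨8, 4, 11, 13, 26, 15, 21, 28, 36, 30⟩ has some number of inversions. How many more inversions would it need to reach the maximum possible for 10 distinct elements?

41 inversions short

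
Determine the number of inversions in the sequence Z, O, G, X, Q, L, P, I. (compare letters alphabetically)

19 inversions

Count, for each position, how many later elements it exceeds:
Z → O, G, X, Q, L, P, I → 7
O → G, L, I → 3
G → none → 0
X → Q, L, P, I → 4
Q → L, P, I → 3
L → I → 1
P → I → 1
I → none → 0
Sum: 7 + 3 + 0 + 4 + 3 + 1 + 1 + 0 = 19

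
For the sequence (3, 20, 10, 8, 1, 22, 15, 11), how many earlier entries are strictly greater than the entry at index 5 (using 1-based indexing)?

4

The element at index 5 is 1.
Elements before it: 3, 20, 10, 8
Those larger than 1: 3, 20, 10, 8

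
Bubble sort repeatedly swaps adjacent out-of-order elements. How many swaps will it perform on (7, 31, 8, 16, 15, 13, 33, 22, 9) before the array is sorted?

15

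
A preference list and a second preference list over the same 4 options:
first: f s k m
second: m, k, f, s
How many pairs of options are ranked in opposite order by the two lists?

5

Assign each item its position (1..4) in the first ordering, then rewrite the second ordering as that position sequence:
positions: f→1, s→2, k→3, m→4
second ordering as positions: [4, 3, 1, 2]
Discordant pairs = inversions in this position sequence.
4: 3, 1, 2 → 3
3: 1, 2 → 2
1: 0
2: 0
Total: 3 + 2 + 0 + 0 = 5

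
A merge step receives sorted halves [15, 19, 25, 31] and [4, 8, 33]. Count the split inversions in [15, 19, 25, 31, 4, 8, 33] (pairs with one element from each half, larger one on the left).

8

Count, for every r in R, how many entries of L exceed r:
r = 4: 15, 19, 25, 31 → 4
r = 8: 15, 19, 25, 31 → 4
r = 33: none → 0
Cross-inversions: 4 + 4 + 0 = 8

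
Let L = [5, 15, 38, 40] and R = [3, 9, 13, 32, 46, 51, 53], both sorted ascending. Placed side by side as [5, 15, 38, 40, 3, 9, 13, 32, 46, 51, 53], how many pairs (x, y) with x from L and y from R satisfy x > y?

There are 12 cross-inversions.

Take each right-half value and tally the left-half values above it:
r = 3: 5, 15, 38, 40 → 4
r = 9: 15, 38, 40 → 3
r = 13: 15, 38, 40 → 3
r = 32: 38, 40 → 2
r = 46: none → 0
r = 51: none → 0
r = 53: none → 0
Cross-inversions: 4 + 3 + 3 + 2 + 0 + 0 + 0 = 12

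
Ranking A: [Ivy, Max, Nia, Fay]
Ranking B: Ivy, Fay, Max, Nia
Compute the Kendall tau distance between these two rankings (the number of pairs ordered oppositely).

2

Assign each item its position (1..4) in the first ordering, then rewrite the second ordering as that position sequence:
positions: Ivy→1, Max→2, Nia→3, Fay→4
second ordering as positions: [1, 4, 2, 3]
Discordant pairs = inversions in this position sequence.
1: 0
4: 2, 3 → 2
2: 0
3: 0
Total: 0 + 2 + 0 + 0 = 2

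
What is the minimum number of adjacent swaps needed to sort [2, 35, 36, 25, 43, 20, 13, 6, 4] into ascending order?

24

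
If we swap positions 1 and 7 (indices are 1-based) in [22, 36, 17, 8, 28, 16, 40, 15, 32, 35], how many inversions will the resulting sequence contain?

25 inversions

Positions 1 and 7 hold 22 and 40; after swapping, the array is [40, 36, 17, 8, 28, 16, 22, 15, 32, 35].
Element-by-element contributions:
40: 9
36: 8
17: 3
8: 0
28: 3
16: 1
22: 1
15: 0
32: 0
35: 0
Sum: 9 + 8 + 3 + 0 + 3 + 1 + 1 + 0 + 0 + 0 = 25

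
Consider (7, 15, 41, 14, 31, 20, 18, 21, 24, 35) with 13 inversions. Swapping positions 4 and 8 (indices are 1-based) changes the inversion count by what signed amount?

+5

Positions 4 and 8 hold 14 and 21; after swapping, the array is [7, 15, 41, 21, 31, 20, 18, 14, 24, 35].
For each element, count later entries that are smaller:
7 → none → 0
15 → 14 → 1
41 → 21, 31, 20, 18, 14, 24, 35 → 7
21 → 20, 18, 14 → 3
31 → 20, 18, 14, 24 → 4
20 → 18, 14 → 2
18 → 14 → 1
14 → none → 0
24 → none → 0
35 → none → 0
Sum: 0 + 1 + 7 + 3 + 4 + 2 + 1 + 0 + 0 + 0 = 18
Change: 18 − 13 = +5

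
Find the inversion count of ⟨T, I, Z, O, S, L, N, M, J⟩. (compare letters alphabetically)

25 out-of-order pairs

Element-by-element contributions:
T → I, O, S, L, N, M, J → 7
I → none → 0
Z → O, S, L, N, M, J → 6
O → L, N, M, J → 4
S → L, N, M, J → 4
L → J → 1
N → M, J → 2
M → J → 1
J → none → 0
Sum: 7 + 0 + 6 + 4 + 4 + 1 + 2 + 1 + 0 = 25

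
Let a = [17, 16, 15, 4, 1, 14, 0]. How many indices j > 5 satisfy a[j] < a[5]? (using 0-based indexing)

The element at index 5 is 14.
Elements after it: 0
Those smaller than 14: 0

1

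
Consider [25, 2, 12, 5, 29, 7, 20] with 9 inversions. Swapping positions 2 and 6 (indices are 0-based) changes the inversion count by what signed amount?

Positions 2 and 6 hold 12 and 20; after swapping, the array is [25, 2, 20, 5, 29, 7, 12].
For each element, count later entries that are smaller:
25 → 2, 20, 5, 7, 12 → 5
2 → none → 0
20 → 5, 7, 12 → 3
5 → none → 0
29 → 7, 12 → 2
7 → none → 0
12 → none → 0
Sum: 5 + 0 + 3 + 0 + 2 + 0 + 0 = 10
Change: 10 − 9 = +1

+1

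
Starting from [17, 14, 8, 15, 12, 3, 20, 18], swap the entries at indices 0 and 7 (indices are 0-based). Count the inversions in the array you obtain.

14

Positions 0 and 7 hold 17 and 18; after swapping, the array is [18, 14, 8, 15, 12, 3, 20, 17].
Count, for each position, how many later elements it exceeds:
18: 6
14: 3
8: 1
15: 2
12: 1
3: 0
20: 1
17: 0
Sum: 6 + 3 + 1 + 2 + 1 + 0 + 1 + 0 = 14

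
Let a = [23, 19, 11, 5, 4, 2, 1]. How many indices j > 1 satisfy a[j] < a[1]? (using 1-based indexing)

6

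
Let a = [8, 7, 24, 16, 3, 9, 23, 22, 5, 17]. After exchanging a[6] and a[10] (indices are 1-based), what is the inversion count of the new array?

Positions 6 and 10 hold 9 and 17; after swapping, the array is [8, 7, 24, 16, 3, 17, 23, 22, 5, 9].
For each element, count later entries that are smaller:
8 → 7, 3, 5 → 3
7 → 3, 5 → 2
24 → 16, 3, 17, 23, 22, 5, 9 → 7
16 → 3, 5, 9 → 3
3 → none → 0
17 → 5, 9 → 2
23 → 22, 5, 9 → 3
22 → 5, 9 → 2
5 → none → 0
9 → none → 0
Sum: 3 + 2 + 7 + 3 + 0 + 2 + 3 + 2 + 0 + 0 = 22

Inversions: 22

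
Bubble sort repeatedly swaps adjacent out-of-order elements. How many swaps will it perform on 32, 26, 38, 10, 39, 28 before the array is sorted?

Minimum adjacent swaps = number of inversions (each swap of adjacent out-of-order elements removes one inversion and no swap can remove more).
Count inversions — for each element, later elements that are smaller:
32: 26, 10, 28 → 3
26: 10 → 1
38: 10, 28 → 2
10: none → 0
39: 28 → 1
28: none → 0
Total inversions: 3 + 1 + 2 + 0 + 1 + 0 = 7

7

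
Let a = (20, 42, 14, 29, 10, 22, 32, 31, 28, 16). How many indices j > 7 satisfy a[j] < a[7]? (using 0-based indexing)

2

The element at index 7 is 31.
Elements after it: 28, 16
Those smaller than 31: 28, 16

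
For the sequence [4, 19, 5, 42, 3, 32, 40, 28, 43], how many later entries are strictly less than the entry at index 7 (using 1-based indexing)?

The element at index 7 is 40.
Elements after it: 28, 43
Those smaller than 40: 28

1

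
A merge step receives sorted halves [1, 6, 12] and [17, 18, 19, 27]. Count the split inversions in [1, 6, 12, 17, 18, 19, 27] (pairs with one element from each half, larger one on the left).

0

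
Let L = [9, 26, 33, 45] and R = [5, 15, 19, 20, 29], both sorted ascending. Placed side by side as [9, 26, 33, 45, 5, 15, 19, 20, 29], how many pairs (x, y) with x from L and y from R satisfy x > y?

Count, for every r in R, how many entries of L exceed r:
r = 5: 9, 26, 33, 45 → 4
r = 15: 26, 33, 45 → 3
r = 19: 26, 33, 45 → 3
r = 20: 26, 33, 45 → 3
r = 29: 33, 45 → 2
Cross-inversions: 4 + 3 + 3 + 3 + 2 = 15

15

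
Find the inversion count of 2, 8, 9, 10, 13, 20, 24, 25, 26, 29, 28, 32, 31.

2 inversions

For each element, count later entries that are smaller:
2 → none → 0
8 → none → 0
9 → none → 0
10 → none → 0
13 → none → 0
20 → none → 0
24 → none → 0
25 → none → 0
26 → none → 0
29 → 28 → 1
28 → none → 0
32 → 31 → 1
31 → none → 0
Sum: 0 + 0 + 0 + 0 + 0 + 0 + 0 + 0 + 0 + 1 + 0 + 1 + 0 = 2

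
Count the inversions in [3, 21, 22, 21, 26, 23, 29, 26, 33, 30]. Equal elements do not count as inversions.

Element-by-element contributions:
3 → none → 0
21 → none → 0
22 → 21 → 1
21 → none → 0
26 → 23 → 1
23 → none → 0
29 → 26 → 1
26 → none → 0
33 → 30 → 1
30 → none → 0
Sum: 0 + 0 + 1 + 0 + 1 + 0 + 1 + 0 + 1 + 0 = 4

4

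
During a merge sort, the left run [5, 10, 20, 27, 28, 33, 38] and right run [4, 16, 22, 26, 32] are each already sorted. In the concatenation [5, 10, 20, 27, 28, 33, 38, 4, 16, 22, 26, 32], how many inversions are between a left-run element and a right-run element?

22

Take each right-half value and tally the left-half values above it:
r = 4: 5, 10, 20, 27, 28, 33, 38 → 7
r = 16: 20, 27, 28, 33, 38 → 5
r = 22: 27, 28, 33, 38 → 4
r = 26: 27, 28, 33, 38 → 4
r = 32: 33, 38 → 2
Cross-inversions: 7 + 5 + 4 + 4 + 2 = 22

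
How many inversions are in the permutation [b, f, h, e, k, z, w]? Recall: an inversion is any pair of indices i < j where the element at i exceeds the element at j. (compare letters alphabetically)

3 out-of-order pairs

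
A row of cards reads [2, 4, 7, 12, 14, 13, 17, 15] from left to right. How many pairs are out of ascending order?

2

Element-by-element contributions:
2 → none → 0
4 → none → 0
7 → none → 0
12 → none → 0
14 → 13 → 1
13 → none → 0
17 → 15 → 1
15 → none → 0
Sum: 0 + 0 + 0 + 0 + 1 + 0 + 1 + 0 = 2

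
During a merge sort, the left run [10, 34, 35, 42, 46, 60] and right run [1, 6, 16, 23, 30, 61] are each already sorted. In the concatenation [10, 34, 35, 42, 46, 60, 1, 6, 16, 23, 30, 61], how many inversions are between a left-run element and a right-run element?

Take each right-half value and tally the left-half values above it:
r = 1: 10, 34, 35, 42, 46, 60 → 6
r = 6: 10, 34, 35, 42, 46, 60 → 6
r = 16: 34, 35, 42, 46, 60 → 5
r = 23: 34, 35, 42, 46, 60 → 5
r = 30: 34, 35, 42, 46, 60 → 5
r = 61: none → 0
Cross-inversions: 6 + 6 + 5 + 5 + 5 + 0 = 27

Split inversions: 27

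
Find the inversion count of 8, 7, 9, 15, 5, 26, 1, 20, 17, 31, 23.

16 inversions

Count, for each position, how many later elements it exceeds:
8 → 7, 5, 1 → 3
7 → 5, 1 → 2
9 → 5, 1 → 2
15 → 5, 1 → 2
5 → 1 → 1
26 → 1, 20, 17, 23 → 4
1 → none → 0
20 → 17 → 1
17 → none → 0
31 → 23 → 1
23 → none → 0
Sum: 3 + 2 + 2 + 2 + 1 + 4 + 0 + 1 + 0 + 1 + 0 = 16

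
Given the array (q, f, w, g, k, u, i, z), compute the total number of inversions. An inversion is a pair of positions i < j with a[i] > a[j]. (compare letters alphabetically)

For each element, count later entries that are smaller:
q → f, g, k, i → 4
f → none → 0
w → g, k, u, i → 4
g → none → 0
k → i → 1
u → i → 1
i → none → 0
z → none → 0
Sum: 4 + 0 + 4 + 0 + 1 + 1 + 0 + 0 = 10

10 out-of-order pairs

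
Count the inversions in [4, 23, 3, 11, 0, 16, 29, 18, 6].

There are 15 inversions.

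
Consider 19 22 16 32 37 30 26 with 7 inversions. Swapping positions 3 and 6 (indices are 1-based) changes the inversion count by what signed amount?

+1

Positions 3 and 6 hold 16 and 30; after swapping, the array is [19, 22, 30, 32, 37, 16, 26].
Sweep left to right; for each value list the smaller values that follow it:
19: 1
22: 1
30: 2
32: 2
37: 2
16: 0
26: 0
Sum: 1 + 1 + 2 + 2 + 2 + 0 + 0 = 8
Change: 8 − 7 = +1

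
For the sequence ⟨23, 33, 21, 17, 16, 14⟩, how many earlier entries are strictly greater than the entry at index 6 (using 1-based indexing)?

5

The element at index 6 is 14.
Elements before it: 23, 33, 21, 17, 16
Those larger than 14: 23, 33, 21, 17, 16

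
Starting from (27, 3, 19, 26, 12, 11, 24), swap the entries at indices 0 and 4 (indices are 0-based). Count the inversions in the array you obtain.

7 inversions

Positions 0 and 4 hold 27 and 12; after swapping, the array is [12, 3, 19, 26, 27, 11, 24].
Sweep left to right; for each value list the smaller values that follow it:
12 → 3, 11 → 2
3 → none → 0
19 → 11 → 1
26 → 11, 24 → 2
27 → 11, 24 → 2
11 → none → 0
24 → none → 0
Sum: 2 + 0 + 1 + 2 + 2 + 0 + 0 = 7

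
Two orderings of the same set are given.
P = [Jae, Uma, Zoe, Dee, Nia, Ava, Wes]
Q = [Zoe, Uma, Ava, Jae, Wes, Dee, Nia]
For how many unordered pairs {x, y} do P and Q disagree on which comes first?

Assign each item its position (1..7) in the first ordering, then rewrite the second ordering as that position sequence:
positions: Jae→1, Uma→2, Zoe→3, Dee→4, Nia→5, Ava→6, Wes→7
second ordering as positions: [3, 2, 6, 1, 7, 4, 5]
Discordant pairs = inversions in this position sequence.
3: 2, 1 → 2
2: 1 → 1
6: 1, 4, 5 → 3
1: 0
7: 4, 5 → 2
4: 0
5: 0
Total: 2 + 1 + 3 + 0 + 2 + 0 + 0 = 8

8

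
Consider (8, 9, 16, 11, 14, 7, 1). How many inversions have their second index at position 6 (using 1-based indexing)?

5 such elements

The element at index 6 is 7.
Elements before it: 8, 9, 16, 11, 14
Those larger than 7: 8, 9, 16, 11, 14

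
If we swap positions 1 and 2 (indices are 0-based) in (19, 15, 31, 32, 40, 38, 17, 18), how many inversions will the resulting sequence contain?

Positions 1 and 2 hold 15 and 31; after swapping, the array is [19, 31, 15, 32, 40, 38, 17, 18].
For each element, count later entries that are smaller:
19 → 15, 17, 18 → 3
31 → 15, 17, 18 → 3
15 → none → 0
32 → 17, 18 → 2
40 → 38, 17, 18 → 3
38 → 17, 18 → 2
17 → none → 0
18 → none → 0
Sum: 3 + 3 + 0 + 2 + 3 + 2 + 0 + 0 = 13

Inversions: 13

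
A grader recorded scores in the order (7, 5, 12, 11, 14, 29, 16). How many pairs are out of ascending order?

3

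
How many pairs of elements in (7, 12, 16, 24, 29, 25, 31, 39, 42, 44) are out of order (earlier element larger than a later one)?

1 inversion

Sweep left to right; for each value list the smaller values that follow it:
7: 0
12: 0
16: 0
24: 0
29: 1
25: 0
31: 0
39: 0
42: 0
44: 0
Sum: 0 + 0 + 0 + 0 + 1 + 0 + 0 + 0 + 0 + 0 = 1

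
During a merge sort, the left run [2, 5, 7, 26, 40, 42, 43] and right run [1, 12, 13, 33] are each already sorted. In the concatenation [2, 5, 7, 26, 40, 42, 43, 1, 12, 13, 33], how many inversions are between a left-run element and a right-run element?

Count, for every r in R, how many entries of L exceed r:
r = 1: 2, 5, 7, 26, 40, 42, 43 → 7
r = 12: 26, 40, 42, 43 → 4
r = 13: 26, 40, 42, 43 → 4
r = 33: 40, 42, 43 → 3
Cross-inversions: 7 + 4 + 4 + 3 = 18

18 cross-inversions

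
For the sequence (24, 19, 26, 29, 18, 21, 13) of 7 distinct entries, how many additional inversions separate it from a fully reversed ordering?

7 inversions short

Maximum inversions for 7 distinct elements is C(7, 2) = 7·6/2 = 21.
Current inversions — for each element, count later smaller elements:
24: 4
19: 2
26: 3
29: 3
18: 1
21: 1
13: 0
Current total: 4 + 2 + 3 + 3 + 1 + 1 + 0 = 14
Shortfall: 21 − 14 = 7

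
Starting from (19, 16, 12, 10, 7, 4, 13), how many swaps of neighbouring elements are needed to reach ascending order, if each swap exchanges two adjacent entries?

17

The minimum number of adjacent swaps to sort an array equals its inversion count, since every such swap removes exactly one inversion.
Count inversions — for each element, later elements that are smaller:
19: 16, 12, 10, 7, 4, 13 → 6
16: 12, 10, 7, 4, 13 → 5
12: 10, 7, 4 → 3
10: 7, 4 → 2
7: 4 → 1
4: none → 0
13: none → 0
Total inversions: 6 + 5 + 3 + 2 + 1 + 0 + 0 = 17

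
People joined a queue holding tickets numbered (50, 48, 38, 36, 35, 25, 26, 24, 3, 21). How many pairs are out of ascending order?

43

Element-by-element contributions:
50: 9
48: 8
38: 7
36: 6
35: 5
25: 3
26: 3
24: 2
3: 0
21: 0
Sum: 9 + 8 + 7 + 6 + 5 + 3 + 3 + 2 + 0 + 0 = 43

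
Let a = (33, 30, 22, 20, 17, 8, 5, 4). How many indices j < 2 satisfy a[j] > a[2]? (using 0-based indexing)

The element at index 2 is 22.
Elements before it: 33, 30
Those larger than 22: 33, 30

2 such elements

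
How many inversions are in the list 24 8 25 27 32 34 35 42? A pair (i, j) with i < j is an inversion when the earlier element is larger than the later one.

1 inversion

Element-by-element contributions:
24 → 8 → 1
8 → none → 0
25 → none → 0
27 → none → 0
32 → none → 0
34 → none → 0
35 → none → 0
42 → none → 0
Sum: 1 + 0 + 0 + 0 + 0 + 0 + 0 + 0 = 1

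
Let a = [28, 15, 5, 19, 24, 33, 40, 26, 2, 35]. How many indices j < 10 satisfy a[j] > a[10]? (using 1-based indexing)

1

The element at index 10 is 35.
Elements before it: 28, 15, 5, 19, 24, 33, 40, 26, 2
Those larger than 35: 40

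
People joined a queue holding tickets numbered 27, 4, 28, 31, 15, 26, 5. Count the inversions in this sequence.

12

Out-of-order index pairs (1-indexed):
(1,2): 27 > 4
(1,5): 27 > 15
(1,6): 27 > 26
(1,7): 27 > 5
(3,5): 28 > 15
(3,6): 28 > 26
(3,7): 28 > 5
(4,5): 31 > 15
(4,6): 31 > 26
(4,7): 31 > 5
(5,7): 15 > 5
(6,7): 26 > 5
That's 12 pairs.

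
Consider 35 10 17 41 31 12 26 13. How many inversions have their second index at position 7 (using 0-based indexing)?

The element at index 7 is 13.
Elements before it: 35, 10, 17, 41, 31, 12, 26
Those larger than 13: 35, 17, 41, 31, 26

5 such elements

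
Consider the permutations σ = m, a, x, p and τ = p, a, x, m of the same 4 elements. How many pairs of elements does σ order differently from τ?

Assign each item its position (1..4) in the first ordering, then rewrite the second ordering as that position sequence:
positions: m→1, a→2, x→3, p→4
second ordering as positions: [4, 2, 3, 1]
Discordant pairs = inversions in this position sequence.
4: 2, 3, 1 → 3
2: 1 → 1
3: 1 → 1
1: 0
Total: 3 + 1 + 1 + 0 = 5

There are 5 discordant pairs.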